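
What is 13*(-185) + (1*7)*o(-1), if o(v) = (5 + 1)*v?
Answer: -2447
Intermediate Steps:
o(v) = 6*v
13*(-185) + (1*7)*o(-1) = 13*(-185) + (1*7)*(6*(-1)) = -2405 + 7*(-6) = -2405 - 42 = -2447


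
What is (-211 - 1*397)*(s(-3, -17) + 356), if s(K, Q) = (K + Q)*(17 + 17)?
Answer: 196992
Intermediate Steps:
s(K, Q) = 34*K + 34*Q (s(K, Q) = (K + Q)*34 = 34*K + 34*Q)
(-211 - 1*397)*(s(-3, -17) + 356) = (-211 - 1*397)*((34*(-3) + 34*(-17)) + 356) = (-211 - 397)*((-102 - 578) + 356) = -608*(-680 + 356) = -608*(-324) = 196992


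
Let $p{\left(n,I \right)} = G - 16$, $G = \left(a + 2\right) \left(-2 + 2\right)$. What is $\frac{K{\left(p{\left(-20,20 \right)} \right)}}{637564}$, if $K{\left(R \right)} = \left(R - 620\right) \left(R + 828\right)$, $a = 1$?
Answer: $- \frac{129108}{159391} \approx -0.81001$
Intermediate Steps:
$G = 0$ ($G = \left(1 + 2\right) \left(-2 + 2\right) = 3 \cdot 0 = 0$)
$p{\left(n,I \right)} = -16$ ($p{\left(n,I \right)} = 0 - 16 = -16$)
$K{\left(R \right)} = \left(-620 + R\right) \left(828 + R\right)$
$\frac{K{\left(p{\left(-20,20 \right)} \right)}}{637564} = \frac{-513360 + \left(-16\right)^{2} + 208 \left(-16\right)}{637564} = \left(-513360 + 256 - 3328\right) \frac{1}{637564} = \left(-516432\right) \frac{1}{637564} = - \frac{129108}{159391}$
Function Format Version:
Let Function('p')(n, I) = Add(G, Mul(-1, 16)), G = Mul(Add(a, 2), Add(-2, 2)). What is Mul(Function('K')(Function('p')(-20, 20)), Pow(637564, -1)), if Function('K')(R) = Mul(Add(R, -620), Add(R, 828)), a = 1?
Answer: Rational(-129108, 159391) ≈ -0.81001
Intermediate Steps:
G = 0 (G = Mul(Add(1, 2), Add(-2, 2)) = Mul(3, 0) = 0)
Function('p')(n, I) = -16 (Function('p')(n, I) = Add(0, Mul(-1, 16)) = Add(0, -16) = -16)
Function('K')(R) = Mul(Add(-620, R), Add(828, R))
Mul(Function('K')(Function('p')(-20, 20)), Pow(637564, -1)) = Mul(Add(-513360, Pow(-16, 2), Mul(208, -16)), Pow(637564, -1)) = Mul(Add(-513360, 256, -3328), Rational(1, 637564)) = Mul(-516432, Rational(1, 637564)) = Rational(-129108, 159391)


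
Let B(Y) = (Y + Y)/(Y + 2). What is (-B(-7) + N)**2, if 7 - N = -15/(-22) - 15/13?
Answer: 44635761/2044900 ≈ 21.828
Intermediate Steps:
N = 2137/286 (N = 7 - (-15/(-22) - 15/13) = 7 - (-15*(-1/22) - 15*1/13) = 7 - (15/22 - 15/13) = 7 - 1*(-135/286) = 7 + 135/286 = 2137/286 ≈ 7.4720)
B(Y) = 2*Y/(2 + Y) (B(Y) = (2*Y)/(2 + Y) = 2*Y/(2 + Y))
(-B(-7) + N)**2 = (-2*(-7)/(2 - 7) + 2137/286)**2 = (-2*(-7)/(-5) + 2137/286)**2 = (-2*(-7)*(-1)/5 + 2137/286)**2 = (-1*14/5 + 2137/286)**2 = (-14/5 + 2137/286)**2 = (6681/1430)**2 = 44635761/2044900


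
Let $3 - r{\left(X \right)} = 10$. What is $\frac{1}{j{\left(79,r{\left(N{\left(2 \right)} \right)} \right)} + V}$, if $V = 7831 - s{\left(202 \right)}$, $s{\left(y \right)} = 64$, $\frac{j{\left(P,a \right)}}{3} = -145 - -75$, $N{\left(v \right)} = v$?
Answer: $\frac{1}{7557} \approx 0.00013233$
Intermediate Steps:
$r{\left(X \right)} = -7$ ($r{\left(X \right)} = 3 - 10 = -7$)
$j{\left(P,a \right)} = -210$ ($j{\left(P,a \right)} = 3 \left(-145 - -75\right) = 3 \left(-145 + 75\right) = 3 \left(-70\right) = -210$)
$V = 7767$ ($V = 7831 - 64 = 7767$)
$\frac{1}{j{\left(79,r{\left(N{\left(2 \right)} \right)} \right)} + V} = \frac{1}{-210 + 7767} = \frac{1}{7557}$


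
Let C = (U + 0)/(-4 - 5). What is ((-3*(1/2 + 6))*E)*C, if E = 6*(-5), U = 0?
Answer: 0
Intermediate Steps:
C = 0 (C = (0 + 0)/(-4 - 5) = 0/(-9) = 0*(-1/9) = 0)
E = -30
((-3*(1/2 + 6))*E)*C = (-3*(1/2 + 6)*(-30))*0 = (-3*13/2*(-30))*0 = -39/2*(-30)*0 = 585*0 = 0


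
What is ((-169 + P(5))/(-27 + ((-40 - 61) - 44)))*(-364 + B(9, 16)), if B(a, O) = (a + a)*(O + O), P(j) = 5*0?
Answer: 8957/43 ≈ 208.30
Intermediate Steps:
P(j) = 0
B(a, O) = 4*O*a (B(a, O) = (2*a)*(2*O) = 4*O*a)
((-169 + P(5))/(-27 + ((-40 - 61) - 44)))*(-364 + B(9, 16)) = ((-169 + 0)/(-27 + ((-40 - 61) - 44)))*(-364 + 4*16*9) = (-169/(-27 + (-101 - 44)))*(-364 + 576) = -169/(-27 - 145)*212 = -169/(-172)*212 = -169*(-1/172)*212 = (169/172)*212 = 8957/43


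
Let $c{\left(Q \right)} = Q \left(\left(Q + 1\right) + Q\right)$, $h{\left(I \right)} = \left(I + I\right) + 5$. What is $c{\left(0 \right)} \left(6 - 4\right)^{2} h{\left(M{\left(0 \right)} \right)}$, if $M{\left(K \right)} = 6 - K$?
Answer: $0$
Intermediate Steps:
$h{\left(I \right)} = 5 + 2 I$ ($h{\left(I \right)} = 2 I + 5 = 5 + 2 I$)
$c{\left(Q \right)} = Q \left(1 + 2 Q\right)$ ($c{\left(Q \right)} = Q \left(\left(1 + Q\right) + Q\right) = Q \left(1 + 2 Q\right)$)
$c{\left(0 \right)} \left(6 - 4\right)^{2} h{\left(M{\left(0 \right)} \right)} = 0 \left(1 + 2 \cdot 0\right) \left(6 - 4\right)^{2} \left(5 + 2 \left(6 - 0\right)\right) = 0 \left(1 + 0\right) 2^{2} \left(5 + 2 \left(6 + 0\right)\right) = 0 \cdot 1 \cdot 4 \left(5 + 2 \cdot 6\right) = 0 \cdot 4 \left(5 + 12\right) = 0 \cdot 17 = 0$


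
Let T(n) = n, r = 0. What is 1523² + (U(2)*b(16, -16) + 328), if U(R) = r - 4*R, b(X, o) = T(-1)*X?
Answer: 2319985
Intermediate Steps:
b(X, o) = -X
U(R) = -4*R (U(R) = 0 - 4*R = -4*R)
1523² + (U(2)*b(16, -16) + 328) = 1523² + ((-4*2)*(-1*16) + 328) = 2319529 + (-8*(-16) + 328) = 2319529 + (128 + 328) = 2319529 + 456 = 2319985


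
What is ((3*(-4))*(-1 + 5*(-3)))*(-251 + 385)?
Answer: 25728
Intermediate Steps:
((3*(-4))*(-1 + 5*(-3)))*(-251 + 385) = -12*(-1 - 15)*134 = -12*(-16)*134 = 192*134 = 25728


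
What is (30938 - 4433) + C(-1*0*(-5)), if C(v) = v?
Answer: 26505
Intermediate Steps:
(30938 - 4433) + C(-1*0*(-5)) = (30938 - 4433) - 1*0*(-5) = 26505 + 0*(-5) = 26505 + 0 = 26505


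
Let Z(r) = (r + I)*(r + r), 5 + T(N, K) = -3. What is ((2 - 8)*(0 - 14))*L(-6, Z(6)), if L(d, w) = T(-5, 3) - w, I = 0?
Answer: -6720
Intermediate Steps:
T(N, K) = -8 (T(N, K) = -5 - 3 = -8)
Z(r) = 2*r**2 (Z(r) = (r + 0)*(r + r) = r*(2*r) = 2*r**2)
L(d, w) = -8 - w
((2 - 8)*(0 - 14))*L(-6, Z(6)) = ((2 - 8)*(0 - 14))*(-8 - 2*6**2) = (-6*(-14))*(-8 - 2*36) = 84*(-8 - 1*72) = 84*(-8 - 72) = 84*(-80) = -6720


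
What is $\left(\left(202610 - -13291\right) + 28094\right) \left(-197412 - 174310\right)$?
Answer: $-90698309390$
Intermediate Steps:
$\left(\left(202610 - -13291\right) + 28094\right) \left(-197412 - 174310\right) = \left(\left(202610 + 13291\right) + 28094\right) \left(-371722\right) = \left(215901 + 28094\right) \left(-371722\right) = 243995 \left(-371722\right) = -90698309390$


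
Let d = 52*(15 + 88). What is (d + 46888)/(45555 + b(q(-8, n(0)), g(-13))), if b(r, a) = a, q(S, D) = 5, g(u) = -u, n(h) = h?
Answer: 13061/11392 ≈ 1.1465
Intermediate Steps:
d = 5356 (d = 52*103 = 5356)
(d + 46888)/(45555 + b(q(-8, n(0)), g(-13))) = (5356 + 46888)/(45555 - 1*(-13)) = 52244/(45555 + 13) = 52244/45568 = 52244*(1/45568) = 13061/11392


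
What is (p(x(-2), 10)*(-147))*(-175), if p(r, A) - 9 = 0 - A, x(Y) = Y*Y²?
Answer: -25725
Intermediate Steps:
x(Y) = Y³
p(r, A) = 9 - A (p(r, A) = 9 + (0 - A) = 9 - A)
(p(x(-2), 10)*(-147))*(-175) = ((9 - 1*10)*(-147))*(-175) = ((9 - 10)*(-147))*(-175) = -1*(-147)*(-175) = 147*(-175) = -25725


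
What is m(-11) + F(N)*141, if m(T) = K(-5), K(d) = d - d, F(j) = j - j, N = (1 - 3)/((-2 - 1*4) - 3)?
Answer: 0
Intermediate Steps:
N = 2/9 (N = -2/((-2 - 4) - 3) = -2/(-6 - 3) = -2/(-9) = -2*(-1/9) = 2/9 ≈ 0.22222)
F(j) = 0
K(d) = 0
m(T) = 0
m(-11) + F(N)*141 = 0 + 0*141 = 0 + 0 = 0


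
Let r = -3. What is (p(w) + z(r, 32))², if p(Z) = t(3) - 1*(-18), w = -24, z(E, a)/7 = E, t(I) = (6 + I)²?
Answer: 6084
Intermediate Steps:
z(E, a) = 7*E
p(Z) = 99 (p(Z) = (6 + 3)² - 1*(-18) = 9² + 18 = 81 + 18 = 99)
(p(w) + z(r, 32))² = (99 + 7*(-3))² = (99 - 21)² = 78² = 6084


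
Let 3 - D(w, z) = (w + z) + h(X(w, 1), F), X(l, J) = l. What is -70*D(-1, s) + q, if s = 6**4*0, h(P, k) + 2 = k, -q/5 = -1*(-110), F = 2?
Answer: -830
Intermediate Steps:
q = -550 (q = -(-5)*(-110) = -5*110 = -550)
h(P, k) = -2 + k
s = 0 (s = 1296*0 = 0)
D(w, z) = 3 - w - z (D(w, z) = 3 - ((w + z) + (-2 + 2)) = 3 - ((w + z) + 0) = 3 - (w + z) = 3 + (-w - z) = 3 - w - z)
-70*D(-1, s) + q = -70*(3 - 1*(-1) - 1*0) - 550 = -70*(3 + 1 + 0) - 550 = -70*4 - 550 = -280 - 550 = -830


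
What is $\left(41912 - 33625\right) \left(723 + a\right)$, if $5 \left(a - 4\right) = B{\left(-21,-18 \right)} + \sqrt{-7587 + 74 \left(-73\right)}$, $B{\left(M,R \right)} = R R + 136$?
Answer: $6787053 + \frac{8287 i \sqrt{12989}}{5} \approx 6.7871 \cdot 10^{6} + 1.8889 \cdot 10^{5} i$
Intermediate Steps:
$B{\left(M,R \right)} = 136 + R^{2}$ ($B{\left(M,R \right)} = R^{2} + 136 = 136 + R^{2}$)
$a = 96 + \frac{i \sqrt{12989}}{5}$ ($a = 4 + \frac{\left(136 + \left(-18\right)^{2}\right) + \sqrt{-7587 + 74 \left(-73\right)}}{5} = 4 + \frac{\left(136 + 324\right) + \sqrt{-7587 - 5402}}{5} = 4 + \frac{460 + \sqrt{-12989}}{5} = 4 + \frac{460 + i \sqrt{12989}}{5} = 4 + \left(92 + \frac{i \sqrt{12989}}{5}\right) = 96 + \frac{i \sqrt{12989}}{5} \approx 96.0 + 22.794 i$)
$\left(41912 - 33625\right) \left(723 + a\right) = \left(41912 - 33625\right) \left(723 + \left(96 + \frac{i \sqrt{12989}}{5}\right)\right) = 8287 \left(819 + \frac{i \sqrt{12989}}{5}\right) = 6787053 + \frac{8287 i \sqrt{12989}}{5}$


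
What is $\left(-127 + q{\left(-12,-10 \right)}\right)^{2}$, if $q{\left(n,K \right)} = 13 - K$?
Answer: $10816$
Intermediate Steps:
$\left(-127 + q{\left(-12,-10 \right)}\right)^{2} = \left(-127 + \left(13 - -10\right)\right)^{2} = \left(-127 + \left(13 + 10\right)\right)^{2} = \left(-127 + 23\right)^{2} = \left(-104\right)^{2} = 10816$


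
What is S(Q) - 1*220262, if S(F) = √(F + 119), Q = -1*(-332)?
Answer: -220262 + √451 ≈ -2.2024e+5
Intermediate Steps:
Q = 332
S(F) = √(119 + F)
S(Q) - 1*220262 = √(119 + 332) - 1*220262 = √451 - 220262 = -220262 + √451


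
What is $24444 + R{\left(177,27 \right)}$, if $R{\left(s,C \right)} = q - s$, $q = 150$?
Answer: $24417$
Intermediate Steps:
$R{\left(s,C \right)} = 150 - s$
$24444 + R{\left(177,27 \right)} = 24444 + \left(150 - 177\right) = 24444 - 27 = 24417$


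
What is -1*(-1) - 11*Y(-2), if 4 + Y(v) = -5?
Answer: 100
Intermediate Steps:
Y(v) = -9 (Y(v) = -4 - 5 = -9)
-1*(-1) - 11*Y(-2) = -1*(-1) - 11*(-9) = 1 + 99 = 100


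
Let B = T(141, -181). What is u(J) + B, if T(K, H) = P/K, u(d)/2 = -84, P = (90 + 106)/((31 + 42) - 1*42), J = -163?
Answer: -734132/4371 ≈ -167.96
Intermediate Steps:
P = 196/31 (P = 196/(73 - 42) = 196/31 ≈ 6.3226)
u(d) = -168 (u(d) = 2*(-84) = -168)
T(K, H) = 196/(31*K)
B = 196/4371 (B = (196/31)/141 = (196/31)*(1/141) = 196/4371 ≈ 0.044841)
u(J) + B = -168 + 196/4371 = -734132/4371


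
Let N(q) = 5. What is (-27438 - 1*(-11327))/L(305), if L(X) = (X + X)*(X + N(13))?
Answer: -16111/189100 ≈ -0.085198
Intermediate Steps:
L(X) = 2*X*(5 + X) (L(X) = (X + X)*(X + 5) = (2*X)*(5 + X) = 2*X*(5 + X))
(-27438 - 1*(-11327))/L(305) = (-27438 - 1*(-11327))/((2*305*(5 + 305))) = (-27438 + 11327)/((2*305*310)) = -16111/189100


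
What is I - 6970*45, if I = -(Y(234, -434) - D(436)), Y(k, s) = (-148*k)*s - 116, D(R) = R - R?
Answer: -15343822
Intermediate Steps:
D(R) = 0
Y(k, s) = -116 - 148*k*s (Y(k, s) = -148*k*s - 116 = -116 - 148*k*s)
I = -15030172 (I = -((-116 - 148*234*(-434)) - 1*0) = -((-116 + 15030288) + 0) = -(15030172 + 0) = -1*15030172 = -15030172)
I - 6970*45 = -15030172 - 6970*45 = -15030172 - 1*313650 = -15030172 - 313650 = -15343822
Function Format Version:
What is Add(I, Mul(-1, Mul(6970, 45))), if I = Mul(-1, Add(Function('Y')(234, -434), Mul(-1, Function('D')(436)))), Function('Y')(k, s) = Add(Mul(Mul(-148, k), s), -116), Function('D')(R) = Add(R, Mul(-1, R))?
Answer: -15343822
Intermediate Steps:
Function('D')(R) = 0
Function('Y')(k, s) = Add(-116, Mul(-148, k, s)) (Function('Y')(k, s) = Add(Mul(-148, k, s), -116) = Add(-116, Mul(-148, k, s)))
I = -15030172 (I = Mul(-1, Add(Add(-116, Mul(-148, 234, -434)), Mul(-1, 0))) = Mul(-1, Add(Add(-116, 15030288), 0)) = Mul(-1, Add(15030172, 0)) = Mul(-1, 15030172) = -15030172)
Add(I, Mul(-1, Mul(6970, 45))) = Add(-15030172, Mul(-1, Mul(6970, 45))) = Add(-15030172, Mul(-1, 313650)) = Add(-15030172, -313650) = -15343822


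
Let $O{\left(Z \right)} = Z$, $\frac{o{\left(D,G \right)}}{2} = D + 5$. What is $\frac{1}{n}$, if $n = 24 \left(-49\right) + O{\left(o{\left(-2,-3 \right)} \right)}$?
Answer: $- \frac{1}{1170} \approx -0.0008547$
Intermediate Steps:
$o{\left(D,G \right)} = 10 + 2 D$ ($o{\left(D,G \right)} = 2 \left(D + 5\right) = 2 \left(5 + D\right) = 10 + 2 D$)
$n = -1170$ ($n = 24 \left(-49\right) + \left(10 + 2 \left(-2\right)\right) = -1176 + \left(10 - 4\right) = -1176 + 6 = -1170$)
$\frac{1}{n} = \frac{1}{-1170} = - \frac{1}{1170}$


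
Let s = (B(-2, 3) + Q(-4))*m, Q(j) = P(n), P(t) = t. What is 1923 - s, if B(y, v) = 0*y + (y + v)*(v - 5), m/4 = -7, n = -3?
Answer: 1783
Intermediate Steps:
m = -28 (m = 4*(-7) = -28)
B(y, v) = (-5 + v)*(v + y) (B(y, v) = 0 + (v + y)*(-5 + v) = 0 + (-5 + v)*(v + y) = (-5 + v)*(v + y))
Q(j) = -3
s = 140 (s = ((3² - 5*3 - 5*(-2) + 3*(-2)) - 3)*(-28) = ((9 - 15 + 10 - 6) - 3)*(-28) = (-2 - 3)*(-28) = -5*(-28) = 140)
1923 - s = 1923 - 1*140 = 1923 - 140 = 1783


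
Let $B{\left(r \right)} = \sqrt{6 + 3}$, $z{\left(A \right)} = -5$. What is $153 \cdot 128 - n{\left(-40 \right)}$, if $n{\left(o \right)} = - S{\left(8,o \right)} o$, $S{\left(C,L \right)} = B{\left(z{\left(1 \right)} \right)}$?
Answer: $19464$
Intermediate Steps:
$B{\left(r \right)} = 3$ ($B{\left(r \right)} = \sqrt{9} = 3$)
$S{\left(C,L \right)} = 3$
$n{\left(o \right)} = - 3 o$ ($n{\left(o \right)} = \left(-1\right) 3 o = - 3 o$)
$153 \cdot 128 - n{\left(-40 \right)} = 153 \cdot 128 - \left(-3\right) \left(-40\right) = 19584 - 120 = 19464$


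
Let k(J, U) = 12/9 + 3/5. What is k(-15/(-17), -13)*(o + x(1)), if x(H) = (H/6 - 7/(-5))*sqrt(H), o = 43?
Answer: 38773/450 ≈ 86.162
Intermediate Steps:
k(J, U) = 29/15 (k(J, U) = 12*(1/9) + 3*(1/5) = 4/3 + 3/5 = 29/15)
x(H) = sqrt(H)*(7/5 + H/6) (x(H) = (H*(1/6) - 7*(-1/5))*sqrt(H) = (H/6 + 7/5)*sqrt(H) = (7/5 + H/6)*sqrt(H) = sqrt(H)*(7/5 + H/6))
k(-15/(-17), -13)*(o + x(1)) = 29*(43 + sqrt(1)*(42 + 5*1)/30)/15 = 29*(43 + (1/30)*1*(42 + 5))/15 = 29*(43 + (1/30)*1*47)/15 = 29*(43 + 47/30)/15 = (29/15)*(1337/30) = 38773/450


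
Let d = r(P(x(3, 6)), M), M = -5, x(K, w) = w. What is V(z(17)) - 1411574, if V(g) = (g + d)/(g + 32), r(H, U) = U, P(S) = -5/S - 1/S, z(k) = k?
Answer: -69167114/49 ≈ -1.4116e+6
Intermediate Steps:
P(S) = -6/S
d = -5
V(g) = (-5 + g)/(32 + g) (V(g) = (g - 5)/(g + 32) = (-5 + g)/(32 + g))
V(z(17)) - 1411574 = (-5 + 17)/(32 + 17) - 1411574 = 12/49 - 1411574 = -69167114/49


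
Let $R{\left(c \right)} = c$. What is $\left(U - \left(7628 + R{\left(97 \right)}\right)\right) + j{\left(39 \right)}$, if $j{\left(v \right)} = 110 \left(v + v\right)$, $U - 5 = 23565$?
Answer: $24425$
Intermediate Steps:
$U = 23570$ ($U = 5 + 23565 = 23570$)
$j{\left(v \right)} = 220 v$ ($j{\left(v \right)} = 110 \cdot 2 v = 220 v$)
$\left(U - \left(7628 + R{\left(97 \right)}\right)\right) + j{\left(39 \right)} = \left(23570 - 7725\right) + 220 \cdot 39 = \left(23570 - 7725\right) + 8580 = 15845 + 8580 = 24425$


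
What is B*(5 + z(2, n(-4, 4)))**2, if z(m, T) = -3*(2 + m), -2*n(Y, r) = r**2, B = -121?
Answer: -5929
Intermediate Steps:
n(Y, r) = -r**2/2
z(m, T) = -6 - 3*m
B*(5 + z(2, n(-4, 4)))**2 = -121*(5 + (-6 - 3*2))**2 = -121*(5 + (-6 - 6))**2 = -121*(5 - 12)**2 = -121*(-7)**2 = -121*49 = -5929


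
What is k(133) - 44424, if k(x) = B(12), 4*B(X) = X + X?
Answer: -44418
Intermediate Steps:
B(X) = X/2 (B(X) = (X + X)/4 = (2*X)/4 = X/2)
k(x) = 6 (k(x) = (½)*12 = 6)
k(133) - 44424 = 6 - 44424 = -44418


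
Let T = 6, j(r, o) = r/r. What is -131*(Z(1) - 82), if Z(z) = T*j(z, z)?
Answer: 9956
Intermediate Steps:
j(r, o) = 1
Z(z) = 6 (Z(z) = 6*1 = 6)
-131*(Z(1) - 82) = -131*(6 - 82) = -131*(-76) = 9956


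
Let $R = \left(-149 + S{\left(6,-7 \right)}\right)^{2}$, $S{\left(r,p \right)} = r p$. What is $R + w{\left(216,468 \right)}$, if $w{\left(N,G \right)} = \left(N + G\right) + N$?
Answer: $37381$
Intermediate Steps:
$S{\left(r,p \right)} = p r$
$R = 36481$ ($R = \left(-149 - 42\right)^{2} = \left(-191\right)^{2} = 36481$)
$w{\left(N,G \right)} = G + 2 N$ ($w{\left(N,G \right)} = \left(G + N\right) + N = G + 2 N$)
$R + w{\left(216,468 \right)} = 36481 + \left(468 + 2 \cdot 216\right) = 36481 + \left(468 + 432\right) = 36481 + 900 = 37381$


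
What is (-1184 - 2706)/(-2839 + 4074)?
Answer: -778/247 ≈ -3.1498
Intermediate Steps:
(-1184 - 2706)/(-2839 + 4074) = -3890/1235 = -3890*1/1235 = -778/247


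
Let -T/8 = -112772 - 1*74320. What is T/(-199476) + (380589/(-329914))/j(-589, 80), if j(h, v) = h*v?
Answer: -34016820078949/4533572615520 ≈ -7.5033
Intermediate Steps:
T = 1496736 (T = -8*(-112772 - 1*74320) = -8*(-112772 - 74320) = -8*(-187092) = 1496736)
T/(-199476) + (380589/(-329914))/j(-589, 80) = 1496736/(-199476) + (380589/(-329914))/((-589*80)) = 1496736*(-1/199476) + (380589*(-1/329914))/(-47120) = -41576/5541 - 380589/329914*(-1/47120) = -41576/5541 + 20031/818186720 = -34016820078949/4533572615520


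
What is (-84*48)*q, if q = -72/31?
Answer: 290304/31 ≈ 9364.6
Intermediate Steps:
q = -72/31 (q = -72*1/31 = -72/31 ≈ -2.3226)
(-84*48)*q = -84*48*(-72/31) = -4032*(-72/31) = 290304/31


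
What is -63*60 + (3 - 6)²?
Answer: -3771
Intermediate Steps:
-63*60 + (3 - 6)² = -3780 + (-3)² = -3780 + 9 = -3771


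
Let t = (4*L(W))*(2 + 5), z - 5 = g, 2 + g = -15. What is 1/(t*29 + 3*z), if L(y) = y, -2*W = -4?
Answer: 1/1588 ≈ 0.00062972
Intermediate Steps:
W = 2 (W = -1/2*(-4) = 2)
g = -17 (g = -2 - 15 = -17)
z = -12 (z = 5 - 17 = -12)
t = 56 (t = (4*2)*(2 + 5) = 8*7 = 56)
1/(t*29 + 3*z) = 1/(56*29 + 3*(-12)) = 1/(1624 - 36) = 1/1588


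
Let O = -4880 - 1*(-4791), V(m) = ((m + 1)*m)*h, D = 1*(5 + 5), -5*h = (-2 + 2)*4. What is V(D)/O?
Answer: 0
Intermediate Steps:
h = 0 (h = -(-2 + 2)*4/5 = -0*4 = -⅕*0 = 0)
D = 10 (D = 1*10 = 10)
V(m) = 0 (V(m) = ((m + 1)*m)*0 = ((1 + m)*m)*0 = (m*(1 + m))*0 = 0)
O = -89 (O = -4880 + 4791 = -89)
V(D)/O = 0/(-89) = 0*(-1/89) = 0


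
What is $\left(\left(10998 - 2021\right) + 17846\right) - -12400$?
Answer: $39223$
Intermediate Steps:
$\left(\left(10998 - 2021\right) + 17846\right) - -12400 = \left(\left(10998 - 2021\right) + 17846\right) + 12400 = \left(8977 + 17846\right) + 12400 = 26823 + 12400 = 39223$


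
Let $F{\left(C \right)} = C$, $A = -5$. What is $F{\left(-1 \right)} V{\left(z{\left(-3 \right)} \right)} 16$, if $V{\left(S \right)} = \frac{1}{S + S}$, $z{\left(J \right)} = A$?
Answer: $\frac{8}{5} \approx 1.6$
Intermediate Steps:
$z{\left(J \right)} = -5$
$V{\left(S \right)} = \frac{1}{2 S}$
$F{\left(-1 \right)} V{\left(z{\left(-3 \right)} \right)} 16 = - \frac{1}{2 \left(-5\right)} 16 = - \frac{-1}{2 \cdot 5} \cdot 16 = \left(-1\right) \left(- \frac{1}{10}\right) 16 = \frac{1}{10} \cdot 16 = \frac{8}{5}$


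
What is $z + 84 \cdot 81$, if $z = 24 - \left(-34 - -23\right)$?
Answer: $6839$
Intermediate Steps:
$z = 35$ ($z = 24 - \left(-34 + 23\right) = 24 - -11 = 24 + 11 = 35$)
$z + 84 \cdot 81 = 35 + 84 \cdot 81 = 35 + 6804 = 6839$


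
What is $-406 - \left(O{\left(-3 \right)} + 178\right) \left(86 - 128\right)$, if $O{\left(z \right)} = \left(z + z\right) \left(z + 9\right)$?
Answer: $5558$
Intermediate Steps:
$O{\left(z \right)} = 2 z \left(9 + z\right)$
$-406 - \left(O{\left(-3 \right)} + 178\right) \left(86 - 128\right) = -406 - \left(2 \left(-3\right) \left(9 - 3\right) + 178\right) \left(86 - 128\right) = -406 - \left(2 \left(-3\right) 6 + 178\right) \left(-42\right) = -406 - \left(-36 + 178\right) \left(-42\right) = -406 - 142 \left(-42\right) = -406 - -5964 = -406 + 5964 = 5558$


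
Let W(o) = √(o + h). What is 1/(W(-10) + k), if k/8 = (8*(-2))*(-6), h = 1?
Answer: 256/196611 - I/196611 ≈ 0.0013021 - 5.0862e-6*I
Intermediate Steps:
W(o) = √(1 + o) (W(o) = √(o + 1) = √(1 + o))
k = 768 (k = 8*((8*(-2))*(-6)) = 8*(-16*(-6)) = 8*96 = 768)
1/(W(-10) + k) = 1/(√(1 - 10) + 768) = 1/(√(-9) + 768) = 1/(3*I + 768) = 1/(768 + 3*I) = (768 - 3*I)/589833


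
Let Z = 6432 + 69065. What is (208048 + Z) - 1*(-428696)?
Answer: 712241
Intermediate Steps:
Z = 75497
(208048 + Z) - 1*(-428696) = (208048 + 75497) - 1*(-428696) = 283545 + 428696 = 712241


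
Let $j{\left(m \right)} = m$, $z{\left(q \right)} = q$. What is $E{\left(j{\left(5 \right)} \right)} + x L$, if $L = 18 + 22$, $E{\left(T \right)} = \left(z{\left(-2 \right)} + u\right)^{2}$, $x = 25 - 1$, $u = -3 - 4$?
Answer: $1041$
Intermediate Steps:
$u = -7$ ($u = -3 - 4 = -7$)
$x = 24$
$E{\left(T \right)} = 81$ ($E{\left(T \right)} = \left(-2 - 7\right)^{2} = \left(-9\right)^{2} = 81$)
$L = 40$
$E{\left(j{\left(5 \right)} \right)} + x L = 81 + 24 \cdot 40 = 81 + 960 = 1041$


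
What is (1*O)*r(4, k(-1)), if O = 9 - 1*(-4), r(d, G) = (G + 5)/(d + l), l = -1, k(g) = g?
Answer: 52/3 ≈ 17.333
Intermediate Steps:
r(d, G) = (5 + G)/(-1 + d) (r(d, G) = (G + 5)/(d - 1) = (5 + G)/(-1 + d))
O = 13 (O = 9 + 4 = 13)
(1*O)*r(4, k(-1)) = (1*13)*((5 - 1)/(-1 + 4)) = 13*(4/3) = 52/3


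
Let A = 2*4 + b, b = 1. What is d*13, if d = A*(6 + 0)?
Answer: 702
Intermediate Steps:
A = 9 (A = 2*4 + 1 = 8 + 1 = 9)
d = 54 (d = 9*(6 + 0) = 9*6 = 54)
d*13 = 54*13 = 702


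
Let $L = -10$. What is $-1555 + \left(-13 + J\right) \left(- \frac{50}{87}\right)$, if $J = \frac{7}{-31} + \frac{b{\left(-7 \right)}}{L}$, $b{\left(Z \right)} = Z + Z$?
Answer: $- \frac{1391835}{899} \approx -1548.2$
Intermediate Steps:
$b{\left(Z \right)} = 2 Z$
$J = \frac{182}{155}$ ($J = \frac{7}{-31} + \frac{2 \left(-7\right)}{-10} = 7 \left(- \frac{1}{31}\right) - - \frac{7}{5} = - \frac{7}{31} + \frac{7}{5} = \frac{182}{155} \approx 1.1742$)
$-1555 + \left(-13 + J\right) \left(- \frac{50}{87}\right) = -1555 + \left(-13 + \frac{182}{155}\right) \left(- \frac{50}{87}\right) = -1555 - \frac{1833 \left(\left(-50\right) \frac{1}{87}\right)}{155} = -1555 - - \frac{6110}{899} = -1555 + \frac{6110}{899} = - \frac{1391835}{899}$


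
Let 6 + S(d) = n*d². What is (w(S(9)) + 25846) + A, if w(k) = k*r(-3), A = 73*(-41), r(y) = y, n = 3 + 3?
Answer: 21413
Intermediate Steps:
n = 6
A = -2993
S(d) = -6 + 6*d²
w(k) = -3*k (w(k) = k*(-3) = -3*k)
(w(S(9)) + 25846) + A = (-3*(-6 + 6*9²) + 25846) - 2993 = (-3*(-6 + 6*81) + 25846) - 2993 = (-3*(-6 + 486) + 25846) - 2993 = (-3*480 + 25846) - 2993 = (-1440 + 25846) - 2993 = 24406 - 2993 = 21413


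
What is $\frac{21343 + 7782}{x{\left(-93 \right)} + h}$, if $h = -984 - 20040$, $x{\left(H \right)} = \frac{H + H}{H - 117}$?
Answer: $- \frac{1019375}{735809} \approx -1.3854$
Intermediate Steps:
$x{\left(H \right)} = \frac{2 H}{-117 + H}$
$h = -21024$
$\frac{21343 + 7782}{x{\left(-93 \right)} + h} = \frac{21343 + 7782}{2 \left(-93\right) \frac{1}{-117 - 93} - 21024} = \frac{29125}{2 \left(-93\right) \frac{1}{-210} - 21024} = \frac{29125}{2 \left(-93\right) \left(- \frac{1}{210}\right) - 21024} = \frac{29125}{\frac{31}{35} - 21024} = \frac{29125}{- \frac{735809}{35}} = 29125 \left(- \frac{35}{735809}\right) = - \frac{1019375}{735809}$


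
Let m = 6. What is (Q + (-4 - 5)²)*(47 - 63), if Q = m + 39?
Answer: -2016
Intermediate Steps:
Q = 45 (Q = 6 + 39 = 45)
(Q + (-4 - 5)²)*(47 - 63) = (45 + (-4 - 5)²)*(47 - 63) = (45 + (-9)²)*(-16) = (45 + 81)*(-16) = 126*(-16) = -2016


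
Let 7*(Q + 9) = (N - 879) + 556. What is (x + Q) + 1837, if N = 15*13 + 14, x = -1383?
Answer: 3001/7 ≈ 428.71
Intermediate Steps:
N = 209 (N = 195 + 14 = 209)
Q = -177/7 (Q = -9 + ((209 - 879) + 556)/7 = -9 + (-670 + 556)/7 = -9 + (⅐)*(-114) = -9 - 114/7 = -177/7 ≈ -25.286)
(x + Q) + 1837 = (-1383 - 177/7) + 1837 = -9858/7 + 1837 = 3001/7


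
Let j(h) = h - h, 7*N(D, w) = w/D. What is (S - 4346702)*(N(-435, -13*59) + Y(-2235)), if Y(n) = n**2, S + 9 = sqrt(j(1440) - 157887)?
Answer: -66115477674326212/3045 + 15210460892*I*sqrt(17543)/1015 ≈ -2.1713e+13 + 1.9849e+9*I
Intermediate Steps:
N(D, w) = w/(7*D) (N(D, w) = (w/D)/7 = w/(7*D))
j(h) = 0
S = -9 + 3*I*sqrt(17543) (S = -9 + sqrt(0 - 157887) = -9 + sqrt(-157887) = -9 + 3*I*sqrt(17543) ≈ -9.0 + 397.35*I)
(S - 4346702)*(N(-435, -13*59) + Y(-2235)) = ((-9 + 3*I*sqrt(17543)) - 4346702)*((1/7)*(-13*59)/(-435) + (-2235)**2) = (-4346711 + 3*I*sqrt(17543))*((1/7)*(-767)*(-1/435) + 4995225) = (-4346711 + 3*I*sqrt(17543))*(767/3045 + 4995225) = (-4346711 + 3*I*sqrt(17543))*(15210460892/3045) = -66115477674326212/3045 + 15210460892*I*sqrt(17543)/1015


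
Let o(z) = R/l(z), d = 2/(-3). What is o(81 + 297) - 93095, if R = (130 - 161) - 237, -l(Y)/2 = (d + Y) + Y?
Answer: -105476434/1133 ≈ -93095.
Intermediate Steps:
d = -⅔ (d = 2*(-⅓) = -⅔ ≈ -0.66667)
l(Y) = 4/3 - 4*Y (l(Y) = -2*((-⅔ + Y) + Y) = -2*(-⅔ + 2*Y) = 4/3 - 4*Y)
R = -268 (R = -31 - 237 = -268)
o(z) = -268/(4/3 - 4*z)
o(81 + 297) - 93095 = 201/(-1 + 3*(81 + 297)) - 93095 = 201/(-1 + 3*378) - 93095 = 201/(-1 + 1134) - 93095 = 201/1133 - 93095 = -105476434/1133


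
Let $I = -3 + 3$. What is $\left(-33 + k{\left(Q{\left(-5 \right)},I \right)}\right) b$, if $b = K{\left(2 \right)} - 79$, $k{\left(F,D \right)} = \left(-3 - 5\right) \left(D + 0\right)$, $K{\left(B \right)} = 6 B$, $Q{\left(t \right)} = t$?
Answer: $2211$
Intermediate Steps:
$I = 0$
$k{\left(F,D \right)} = - 8 D$
$b = -67$ ($b = 6 \cdot 2 - 79 = 12 - 79 = -67$)
$\left(-33 + k{\left(Q{\left(-5 \right)},I \right)}\right) b = \left(-33 - 0\right) \left(-67\right) = \left(-33 + 0\right) \left(-67\right) = \left(-33\right) \left(-67\right) = 2211$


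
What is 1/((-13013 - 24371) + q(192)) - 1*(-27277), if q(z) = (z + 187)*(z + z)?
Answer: 2950062105/108152 ≈ 27277.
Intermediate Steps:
q(z) = 2*z*(187 + z) (q(z) = (187 + z)*(2*z) = 2*z*(187 + z))
1/((-13013 - 24371) + q(192)) - 1*(-27277) = 1/((-13013 - 24371) + 2*192*(187 + 192)) - 1*(-27277) = 1/(-37384 + 2*192*379) + 27277 = 1/(-37384 + 145536) + 27277 = 1/108152 + 27277 = 2950062105/108152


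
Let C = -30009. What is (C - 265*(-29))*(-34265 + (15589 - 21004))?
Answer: 885816320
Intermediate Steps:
(C - 265*(-29))*(-34265 + (15589 - 21004)) = (-30009 - 265*(-29))*(-34265 + (15589 - 21004)) = (-30009 + 7685)*(-34265 - 5415) = -22324*(-39680) = 885816320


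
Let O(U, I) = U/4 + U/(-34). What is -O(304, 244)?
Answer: -1140/17 ≈ -67.059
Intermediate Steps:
O(U, I) = 15*U/68 (O(U, I) = U*(1/4) + U*(-1/34) = U/4 - U/34 = 15*U/68)
-O(304, 244) = -15*304/68 = -1*1140/17 = -1140/17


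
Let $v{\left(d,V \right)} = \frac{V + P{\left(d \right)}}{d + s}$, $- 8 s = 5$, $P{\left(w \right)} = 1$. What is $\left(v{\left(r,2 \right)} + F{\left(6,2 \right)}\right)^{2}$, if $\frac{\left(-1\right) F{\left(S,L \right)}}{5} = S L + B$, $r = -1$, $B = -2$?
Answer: $\frac{454276}{169} \approx 2688.0$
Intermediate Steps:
$s = - \frac{5}{8}$ ($s = \left(- \frac{1}{8}\right) 5 = - \frac{5}{8} \approx -0.625$)
$v{\left(d,V \right)} = \frac{1 + V}{- \frac{5}{8} + d}$ ($v{\left(d,V \right)} = \frac{V + 1}{d - \frac{5}{8}} = \frac{1 + V}{- \frac{5}{8} + d}$)
$F{\left(S,L \right)} = 10 - 5 L S$ ($F{\left(S,L \right)} = - 5 \left(S L - 2\right) = - 5 \left(L S - 2\right) = - 5 \left(-2 + L S\right) = 10 - 5 L S$)
$\left(v{\left(r,2 \right)} + F{\left(6,2 \right)}\right)^{2} = \left(\frac{8 \left(1 + 2\right)}{-5 + 8 \left(-1\right)} + \left(10 - 10 \cdot 6\right)\right)^{2} = \left(8 \frac{1}{-5 - 8} \cdot 3 + \left(10 - 60\right)\right)^{2} = \left(8 \frac{1}{-13} \cdot 3 - 50\right)^{2} = \left(8 \left(- \frac{1}{13}\right) 3 - 50\right)^{2} = \left(- \frac{24}{13} - 50\right)^{2} = \left(- \frac{674}{13}\right)^{2} = \frac{454276}{169}$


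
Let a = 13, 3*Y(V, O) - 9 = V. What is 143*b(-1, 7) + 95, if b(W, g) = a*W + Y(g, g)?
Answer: -3004/3 ≈ -1001.3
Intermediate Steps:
Y(V, O) = 3 + V/3
b(W, g) = 3 + 13*W + g/3 (b(W, g) = 13*W + (3 + g/3) = 3 + 13*W + g/3)
143*b(-1, 7) + 95 = 143*(3 + 13*(-1) + (⅓)*7) + 95 = 143*(3 - 13 + 7/3) + 95 = 143*(-23/3) + 95 = -3289/3 + 95 = -3004/3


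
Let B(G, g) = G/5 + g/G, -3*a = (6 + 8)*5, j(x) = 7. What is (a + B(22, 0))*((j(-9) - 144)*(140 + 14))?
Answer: 5991832/15 ≈ 3.9946e+5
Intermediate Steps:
a = -70/3 (a = -(6 + 8)*5/3 = -14*5/3 = -⅓*70 = -70/3 ≈ -23.333)
B(G, g) = G/5 + g/G (B(G, g) = G*(⅕) + g/G = G/5 + g/G)
(a + B(22, 0))*((j(-9) - 144)*(140 + 14)) = (-70/3 + ((⅕)*22 + 0/22))*((7 - 144)*(140 + 14)) = (-70/3 + (22/5 + 0*(1/22)))*(-137*154) = (-70/3 + (22/5 + 0))*(-21098) = (-70/3 + 22/5)*(-21098) = -284/15*(-21098) = 5991832/15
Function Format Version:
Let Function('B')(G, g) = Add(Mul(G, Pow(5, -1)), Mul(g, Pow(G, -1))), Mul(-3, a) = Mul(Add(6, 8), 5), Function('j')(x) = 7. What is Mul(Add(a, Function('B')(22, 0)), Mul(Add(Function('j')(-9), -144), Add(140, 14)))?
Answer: Rational(5991832, 15) ≈ 3.9946e+5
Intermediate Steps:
a = Rational(-70, 3) (a = Mul(Rational(-1, 3), Mul(Add(6, 8), 5)) = Mul(Rational(-1, 3), Mul(14, 5)) = Mul(Rational(-1, 3), 70) = Rational(-70, 3) ≈ -23.333)
Function('B')(G, g) = Add(Mul(Rational(1, 5), G), Mul(g, Pow(G, -1))) (Function('B')(G, g) = Add(Mul(G, Rational(1, 5)), Mul(g, Pow(G, -1))) = Add(Mul(Rational(1, 5), G), Mul(g, Pow(G, -1))))
Mul(Add(a, Function('B')(22, 0)), Mul(Add(Function('j')(-9), -144), Add(140, 14))) = Mul(Add(Rational(-70, 3), Add(Mul(Rational(1, 5), 22), Mul(0, Pow(22, -1)))), Mul(Add(7, -144), Add(140, 14))) = Mul(Add(Rational(-70, 3), Add(Rational(22, 5), Mul(0, Rational(1, 22)))), Mul(-137, 154)) = Mul(Add(Rational(-70, 3), Add(Rational(22, 5), 0)), -21098) = Mul(Add(Rational(-70, 3), Rational(22, 5)), -21098) = Mul(Rational(-284, 15), -21098) = Rational(5991832, 15)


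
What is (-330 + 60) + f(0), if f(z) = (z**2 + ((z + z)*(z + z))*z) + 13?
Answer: -257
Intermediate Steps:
f(z) = 13 + z**2 + 4*z**3 (f(z) = (z**2 + ((2*z)*(2*z))*z) + 13 = (z**2 + (4*z**2)*z) + 13 = (z**2 + 4*z**3) + 13 = 13 + z**2 + 4*z**3)
(-330 + 60) + f(0) = (-330 + 60) + (13 + 0**2 + 4*0**3) = -270 + (13 + 0 + 4*0) = -270 + (13 + 0 + 0) = -270 + 13 = -257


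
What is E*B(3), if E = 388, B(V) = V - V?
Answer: 0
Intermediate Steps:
B(V) = 0
E*B(3) = 388*0 = 0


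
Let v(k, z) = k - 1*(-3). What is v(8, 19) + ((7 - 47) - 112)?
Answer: -141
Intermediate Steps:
v(k, z) = 3 + k (v(k, z) = k + 3 = 3 + k)
v(8, 19) + ((7 - 47) - 112) = (3 + 8) + ((7 - 47) - 112) = 11 + (-40 - 112) = 11 - 152 = -141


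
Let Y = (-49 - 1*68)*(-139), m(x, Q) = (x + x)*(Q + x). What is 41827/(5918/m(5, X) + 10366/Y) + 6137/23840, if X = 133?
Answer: 3729963923211103/439250068960 ≈ 8491.7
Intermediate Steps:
m(x, Q) = 2*x*(Q + x) (m(x, Q) = (2*x)*(Q + x) = 2*x*(Q + x))
Y = 16263 (Y = (-49 - 68)*(-139) = -117*(-139) = 16263)
41827/(5918/m(5, X) + 10366/Y) + 6137/23840 = 41827/(5918/((2*5*(133 + 5))) + 10366/16263) + 6137/23840 = 41827/(5918/((2*5*138)) + 10366*(1/16263)) + 6137*(1/23840) = 41827/(5918/1380 + 10366/16263) + 6137/23840 = 41827/(5918*(1/1380) + 10366/16263) + 6137/23840 = 41827/(2959/690 + 10366/16263) + 6137/23840 = 41827/(18424919/3740490) + 6137/23840 = 41827*(3740490/18424919) + 6137/23840 = 156453475230/18424919 + 6137/23840 = 3729963923211103/439250068960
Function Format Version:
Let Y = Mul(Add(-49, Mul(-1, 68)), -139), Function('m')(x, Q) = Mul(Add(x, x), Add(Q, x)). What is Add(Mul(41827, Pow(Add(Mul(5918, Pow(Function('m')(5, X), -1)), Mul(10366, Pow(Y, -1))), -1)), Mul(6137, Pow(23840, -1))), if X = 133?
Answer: Rational(3729963923211103, 439250068960) ≈ 8491.7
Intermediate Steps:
Function('m')(x, Q) = Mul(2, x, Add(Q, x)) (Function('m')(x, Q) = Mul(Mul(2, x), Add(Q, x)) = Mul(2, x, Add(Q, x)))
Y = 16263 (Y = Mul(Add(-49, -68), -139) = Mul(-117, -139) = 16263)
Add(Mul(41827, Pow(Add(Mul(5918, Pow(Function('m')(5, X), -1)), Mul(10366, Pow(Y, -1))), -1)), Mul(6137, Pow(23840, -1))) = Add(Mul(41827, Pow(Add(Mul(5918, Pow(Mul(2, 5, Add(133, 5)), -1)), Mul(10366, Pow(16263, -1))), -1)), Mul(6137, Pow(23840, -1))) = Add(Mul(41827, Pow(Add(Mul(5918, Pow(Mul(2, 5, 138), -1)), Mul(10366, Rational(1, 16263))), -1)), Mul(6137, Rational(1, 23840))) = Add(Mul(41827, Pow(Add(Mul(5918, Pow(1380, -1)), Rational(10366, 16263)), -1)), Rational(6137, 23840)) = Add(Mul(41827, Pow(Add(Mul(5918, Rational(1, 1380)), Rational(10366, 16263)), -1)), Rational(6137, 23840)) = Add(Mul(41827, Pow(Add(Rational(2959, 690), Rational(10366, 16263)), -1)), Rational(6137, 23840)) = Add(Mul(41827, Pow(Rational(18424919, 3740490), -1)), Rational(6137, 23840)) = Add(Mul(41827, Rational(3740490, 18424919)), Rational(6137, 23840)) = Add(Rational(156453475230, 18424919), Rational(6137, 23840)) = Rational(3729963923211103, 439250068960)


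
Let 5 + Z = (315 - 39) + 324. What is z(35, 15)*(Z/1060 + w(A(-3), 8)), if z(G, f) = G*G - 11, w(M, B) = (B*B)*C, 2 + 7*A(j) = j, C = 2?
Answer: 16543785/106 ≈ 1.5607e+5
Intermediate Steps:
A(j) = -2/7 + j/7
w(M, B) = 2*B² (w(M, B) = (B*B)*2 = B²*2 = 2*B²)
z(G, f) = -11 + G² (z(G, f) = G² - 11 = -11 + G²)
Z = 595 (Z = -5 + ((315 - 39) + 324) = -5 + (276 + 324) = -5 + 600 = 595)
z(35, 15)*(Z/1060 + w(A(-3), 8)) = (-11 + 35²)*(595/1060 + 2*8²) = (-11 + 1225)*(595*(1/1060) + 2*64) = 1214*(119/212 + 128) = 1214*(27255/212) = 16543785/106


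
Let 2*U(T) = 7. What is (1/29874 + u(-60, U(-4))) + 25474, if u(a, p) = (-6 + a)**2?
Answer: 891141421/29874 ≈ 29830.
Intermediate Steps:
U(T) = 7/2 (U(T) = (1/2)*7 = 7/2)
(1/29874 + u(-60, U(-4))) + 25474 = (1/29874 + (-6 - 60)**2) + 25474 = (1/29874 + (-66)**2) + 25474 = (1/29874 + 4356) + 25474 = 130131145/29874 + 25474 = 891141421/29874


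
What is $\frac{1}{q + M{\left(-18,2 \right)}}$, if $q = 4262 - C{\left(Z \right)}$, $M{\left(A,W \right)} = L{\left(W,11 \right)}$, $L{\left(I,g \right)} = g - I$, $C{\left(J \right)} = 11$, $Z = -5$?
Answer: $\frac{1}{4260} \approx 0.00023474$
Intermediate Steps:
$M{\left(A,W \right)} = 11 - W$
$q = 4251$ ($q = 4262 - 11 = 4251$)
$\frac{1}{q + M{\left(-18,2 \right)}} = \frac{1}{4251 + \left(11 - 2\right)} = \frac{1}{4251 + 9} = \frac{1}{4260}$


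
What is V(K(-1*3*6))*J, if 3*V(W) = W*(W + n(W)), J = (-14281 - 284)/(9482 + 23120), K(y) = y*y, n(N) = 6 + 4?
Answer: -262694340/16301 ≈ -16115.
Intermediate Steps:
n(N) = 10
K(y) = y²
J = -14565/32602 ≈ -0.44675
V(W) = W*(10 + W)/3 (V(W) = (W*(W + 10))/3 = (W*(10 + W))/3 = W*(10 + W)/3)
V(K(-1*3*6))*J = ((-1*3*6)²*(10 + (-1*3*6)²)/3)*(-14565/32602) = ((-3*6)²*(10 + (-3*6)²)/3)*(-14565/32602) = ((⅓)*(-18)²*(10 + (-18)²))*(-14565/32602) = ((⅓)*324*(10 + 324))*(-14565/32602) = ((⅓)*324*334)*(-14565/32602) = 36072*(-14565/32602) = -262694340/16301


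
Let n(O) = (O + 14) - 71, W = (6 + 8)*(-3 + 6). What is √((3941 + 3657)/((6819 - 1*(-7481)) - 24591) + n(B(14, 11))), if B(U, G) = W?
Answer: I*√1666761233/10291 ≈ 3.9672*I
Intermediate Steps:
W = 42 (W = 14*3 = 42)
B(U, G) = 42
n(O) = -57 + O (n(O) = (14 + O) - 71 = -57 + O)
√((3941 + 3657)/((6819 - 1*(-7481)) - 24591) + n(B(14, 11))) = √((3941 + 3657)/((6819 - 1*(-7481)) - 24591) + (-57 + 42)) = √(7598/((6819 + 7481) - 24591) - 15) = √(7598/(14300 - 24591) - 15) = √(7598/(-10291) - 15) = √(7598*(-1/10291) - 15) = √(-7598/10291 - 15) = √(-161963/10291) = I*√1666761233/10291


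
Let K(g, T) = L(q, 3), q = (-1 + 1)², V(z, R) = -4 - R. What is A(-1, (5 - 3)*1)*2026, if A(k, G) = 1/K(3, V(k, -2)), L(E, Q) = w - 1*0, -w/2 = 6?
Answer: -1013/6 ≈ -168.83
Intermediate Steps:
w = -12 (w = -2*6 = -12)
q = 0 (q = 0² = 0)
L(E, Q) = -12 (L(E, Q) = -12 - 1*0 = -12 + 0 = -12)
K(g, T) = -12
A(k, G) = -1/12 (A(k, G) = 1/(-12) = -1/12)
A(-1, (5 - 3)*1)*2026 = -1/12*2026 = -1013/6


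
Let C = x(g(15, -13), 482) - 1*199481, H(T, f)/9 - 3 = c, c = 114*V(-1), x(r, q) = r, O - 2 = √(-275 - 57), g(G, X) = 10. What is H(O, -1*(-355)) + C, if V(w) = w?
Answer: -200470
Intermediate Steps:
O = 2 + 2*I*√83 (O = 2 + √(-275 - 57) = 2 + √(-332) = 2 + 2*I*√83 ≈ 2.0 + 18.221*I)
c = -114 (c = 114*(-1) = -114)
H(T, f) = -999 (H(T, f) = 27 + 9*(-114) = 27 - 1026 = -999)
C = -199471 (C = 10 - 1*199481 = 10 - 199481 = -199471)
H(O, -1*(-355)) + C = -999 - 199471 = -200470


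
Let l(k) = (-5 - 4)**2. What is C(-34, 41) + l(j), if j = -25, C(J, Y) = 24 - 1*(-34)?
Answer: 139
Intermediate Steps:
C(J, Y) = 58 (C(J, Y) = 24 + 34 = 58)
l(k) = 81 (l(k) = (-9)**2 = 81)
C(-34, 41) + l(j) = 58 + 81 = 139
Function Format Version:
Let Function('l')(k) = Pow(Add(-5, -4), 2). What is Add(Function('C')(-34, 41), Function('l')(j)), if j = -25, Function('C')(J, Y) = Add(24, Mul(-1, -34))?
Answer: 139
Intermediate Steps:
Function('C')(J, Y) = 58 (Function('C')(J, Y) = Add(24, 34) = 58)
Function('l')(k) = 81 (Function('l')(k) = Pow(-9, 2) = 81)
Add(Function('C')(-34, 41), Function('l')(j)) = Add(58, 81) = 139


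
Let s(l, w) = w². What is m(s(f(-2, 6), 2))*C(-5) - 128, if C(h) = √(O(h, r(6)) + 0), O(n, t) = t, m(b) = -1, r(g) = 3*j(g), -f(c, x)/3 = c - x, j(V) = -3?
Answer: -128 - 3*I ≈ -128.0 - 3.0*I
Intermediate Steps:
f(c, x) = -3*c + 3*x (f(c, x) = -3*(c - x) = -3*c + 3*x)
r(g) = -9 (r(g) = 3*(-3) = -9)
C(h) = 3*I (C(h) = √(-9 + 0) = √(-9) = 3*I)
m(s(f(-2, 6), 2))*C(-5) - 128 = -3*I - 128 = -128 - 3*I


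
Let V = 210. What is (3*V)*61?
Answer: 38430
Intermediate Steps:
(3*V)*61 = (3*210)*61 = 630*61 = 38430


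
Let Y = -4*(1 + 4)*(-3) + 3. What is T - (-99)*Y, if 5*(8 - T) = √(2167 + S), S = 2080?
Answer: 6245 - √4247/5 ≈ 6232.0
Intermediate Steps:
Y = 63 (Y = -4*5*(-3) + 3 = -20*(-3) + 3 = 60 + 3 = 63)
T = 8 - √4247/5 (T = 8 - √(2167 + 2080)/5 = 8 - √4247/5 ≈ -5.0338)
T - (-99)*Y = (8 - √4247/5) - (-99)*63 = (8 - √4247/5) - 1*(-6237) = (8 - √4247/5) + 6237 = 6245 - √4247/5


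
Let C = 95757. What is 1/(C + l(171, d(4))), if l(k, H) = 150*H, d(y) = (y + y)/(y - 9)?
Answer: 1/95517 ≈ 1.0469e-5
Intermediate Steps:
d(y) = 2*y/(-9 + y) (d(y) = (2*y)/(-9 + y) = 2*y/(-9 + y))
1/(C + l(171, d(4))) = 1/(95757 + 150*(2*4/(-9 + 4))) = 1/(95757 + 150*(2*4/(-5))) = 1/(95757 + 150*(2*4*(-⅕))) = 1/(95757 + 150*(-8/5)) = 1/(95757 - 240) = 1/95517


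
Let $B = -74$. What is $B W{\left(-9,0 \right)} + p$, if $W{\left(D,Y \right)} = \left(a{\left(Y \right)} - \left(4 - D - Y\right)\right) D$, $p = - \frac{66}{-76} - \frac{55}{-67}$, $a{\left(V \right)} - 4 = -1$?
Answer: $- \frac{16952059}{2546} \approx -6658.3$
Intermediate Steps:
$a{\left(V \right)} = 3$ ($a{\left(V \right)} = 4 - 1 = 3$)
$p = \frac{4301}{2546}$ ($p = \left(-66\right) \left(- \frac{1}{76}\right) - - \frac{55}{67} = \frac{33}{38} + \frac{55}{67} = \frac{4301}{2546} \approx 1.6893$)
$W{\left(D,Y \right)} = D \left(-1 + D + Y\right)$ ($W{\left(D,Y \right)} = \left(3 - \left(4 - D - Y\right)\right) D = \left(3 + \left(-4 + D + Y\right)\right) D = \left(-1 + D + Y\right) D = D \left(-1 + D + Y\right)$)
$B W{\left(-9,0 \right)} + p = - 74 \left(- 9 \left(-1 - 9 + 0\right)\right) + \frac{4301}{2546} = - 74 \left(\left(-9\right) \left(-10\right)\right) + \frac{4301}{2546} = \left(-74\right) 90 + \frac{4301}{2546} = -6660 + \frac{4301}{2546} = - \frac{16952059}{2546}$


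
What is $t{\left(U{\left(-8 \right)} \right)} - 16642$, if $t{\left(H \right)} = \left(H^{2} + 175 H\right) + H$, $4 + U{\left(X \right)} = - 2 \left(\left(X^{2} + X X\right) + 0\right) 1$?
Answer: $5198$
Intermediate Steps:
$U{\left(X \right)} = -4 - 4 X^{2}$ ($U{\left(X \right)} = -4 + - 2 \left(\left(X^{2} + X X\right) + 0\right) 1 = -4 + - 2 \left(\left(X^{2} + X^{2}\right) + 0\right) 1 = -4 + - 2 \left(2 X^{2} + 0\right) 1 = -4 + - 2 \cdot 2 X^{2} \cdot 1 = -4 + - 4 X^{2} \cdot 1 = -4 - 4 X^{2}$)
$t{\left(H \right)} = H^{2} + 176 H$
$t{\left(U{\left(-8 \right)} \right)} - 16642 = \left(-4 - 4 \left(-8\right)^{2}\right) \left(176 - \left(4 + 4 \left(-8\right)^{2}\right)\right) - 16642 = \left(-4 - 256\right) \left(176 - 260\right) - 16642 = - 260 \left(176 - 260\right) - 16642 = \left(-260\right) \left(-84\right) - 16642 = 21840 - 16642 = 5198$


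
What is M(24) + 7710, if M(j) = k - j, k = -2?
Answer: 7684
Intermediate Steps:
M(j) = -2 - j
M(24) + 7710 = (-2 - 1*24) + 7710 = (-2 - 24) + 7710 = -26 + 7710 = 7684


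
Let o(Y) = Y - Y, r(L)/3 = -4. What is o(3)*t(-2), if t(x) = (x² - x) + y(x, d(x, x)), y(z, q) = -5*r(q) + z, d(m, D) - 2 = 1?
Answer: 0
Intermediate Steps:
r(L) = -12 (r(L) = 3*(-4) = -12)
o(Y) = 0
d(m, D) = 3 (d(m, D) = 2 + 1 = 3)
y(z, q) = 60 + z (y(z, q) = -5*(-12) + z = 60 + z)
t(x) = 60 + x² (t(x) = (x² - x) + (60 + x) = 60 + x²)
o(3)*t(-2) = 0*(60 + (-2)²) = 0*(60 + 4) = 0*64 = 0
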